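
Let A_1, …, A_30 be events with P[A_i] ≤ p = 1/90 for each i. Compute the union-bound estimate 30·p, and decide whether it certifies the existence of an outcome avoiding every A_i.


Union bound: P[∪_{i=1}^{30} A_i] ≤ Σ_i P[A_i] ≤ 30·p = 30·(1/90) = 1/3.
Numerically: 1/3 ≈ 0.333333.
Is 1/3 < 1? YES.
Since P[∪ A_i] ≤ 1/3 < 1, the complement has P[∩ A_i^c] ≥ 1 − 1/3 = 2/3 > 0, so some outcome avoids every A_i.

30·p = 1/3 ≈ 0.333333; existence CERTIFIED by the union bound.


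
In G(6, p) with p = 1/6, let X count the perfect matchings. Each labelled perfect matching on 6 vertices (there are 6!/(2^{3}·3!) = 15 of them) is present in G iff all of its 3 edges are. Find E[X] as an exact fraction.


K_6 has 6!/(2^{3}·3!) = 15 labelled perfect matchings.
For each such perfect matching H, let X_H = 1 if all 3 edges of H are present in G. Then P[X_H = 1] = p^{3} = (1/6)^{3} = 1/216.
By linearity of expectation: E[X] = Σ_H E[X_H] = 15 · p^{3} = 15 · 1/216 = 5/72.
Numerically: E[X] ≈ 0.0694.

E[X] = 15 · (1/6)^{3} = 5/72 ≈ 0.0694.


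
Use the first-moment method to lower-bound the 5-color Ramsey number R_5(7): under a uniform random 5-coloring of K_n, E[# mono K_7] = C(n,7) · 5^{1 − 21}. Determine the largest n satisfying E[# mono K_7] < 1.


We need C(n, 7) · 5^{1 − 21} < 1, i.e. C(n, 7) < 5^{21 − 1} = 95367431640625.
Check values of n near the boundary:
  n = 337: C(337, 7) = 91989916924632; 91989916924632 < 95367431640625? YES
  n = 338: C(338, 7) = 93935323022736; 93935323022736 < 95367431640625? YES
  n = 339: C(339, 7) = 95915887062372; 95915887062372 < 95367431640625? NO
  n = 340: C(340, 7) = 97932136940560; 97932136940560 < 95367431640625? NO
  n = 341: C(341, 7) = 99984606876440; 99984606876440 < 95367431640625? NO
The largest n with C(n, 7) < 95367431640625 is n = 338 (where E[X] = 93935323022736/95367431640625 ≈ 0.98498). Hence R_5(7) > 338, i.e. R_5(7) ≥ 339.

Largest n = 338; hence R_5(7) > 338.


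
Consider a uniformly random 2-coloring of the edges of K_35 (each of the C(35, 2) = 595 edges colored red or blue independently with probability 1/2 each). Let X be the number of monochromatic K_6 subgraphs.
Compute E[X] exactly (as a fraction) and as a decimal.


Let X = Σ_S X_S over the C(35, 6) = 1623160 subsets S of size 6, where X_S = 1 if the K_6 on S is monochromatic.
For a fixed S, the K_6 on S has C(6, 2) = 15 edges. P[all 15 edges red] = (1/2)^15, and likewise for blue, so P[monochromatic] = 2·(1/2)^15 = 2^{1 − 15} = 1/16384.
By linearity of expectation: E[X] = C(35, 6) · 2^{1 − 15} = 1623160 · 1/16384 = 202895/2048.
Numerically: E[X] ≈ 99.070.

E[X] = C(35,6)·2^(1−C(6,2)) = 202895/2048 ≈ 99.070.


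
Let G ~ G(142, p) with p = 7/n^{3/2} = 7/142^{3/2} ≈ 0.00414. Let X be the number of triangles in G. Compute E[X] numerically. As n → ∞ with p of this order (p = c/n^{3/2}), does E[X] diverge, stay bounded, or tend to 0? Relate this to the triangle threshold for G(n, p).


Number of potential triangles: C(142, 3) = 467180.
Each occurs with probability p³ ≈ (0.00414)³ ≈ 7.07940e-08.
By linearity: E[X] = C(142, 3)·p³ ≈ 467180 · 7.07940e-08 ≈ 0.033.
Since α = 3/2 > 1, p = c/n^{3/2} = o(1/n) is below the triangle threshold p ~ 1/n. Asymptotically E[X] ~ (c³/6)·n^{3(1−α)} = (7³/6)·n^{-1.5} → 0, so by Markov's inequality G has no triangles w.h.p.

E[X] ≈ 0.033; in regime p = Θ(1/n^{3/2}) E[X] tends to 0 (below the triangle threshold p ~ 1/n).


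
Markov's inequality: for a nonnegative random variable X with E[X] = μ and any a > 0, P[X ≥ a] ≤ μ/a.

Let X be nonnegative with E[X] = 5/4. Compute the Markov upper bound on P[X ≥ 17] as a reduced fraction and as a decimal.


μ = E[X] = 5/4, a = 17.
Markov: P[X ≥ 17] ≤ μ/a = (5/4)/17 = 5/68.
Numerically: ≈ 0.07353.
(Since a = 17 > μ = 1.25000, the bound 5/68 is < 1 and informative.)

P[X ≥ 17] ≤ 5/68 ≈ 0.07353.


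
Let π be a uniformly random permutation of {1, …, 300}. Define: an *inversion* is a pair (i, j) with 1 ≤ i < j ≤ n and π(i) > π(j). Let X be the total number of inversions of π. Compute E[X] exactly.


Write X = Σ X_I over the C(300, 2) = 44850 pairs i < j, with X_I the indicator of one inversion.
There are 44850 indicators.
For each fixed pair i < j, the values π(i) and π(j) are two distinct elements of {1, …, 300} in uniformly random order; by symmetry P[π(i) > π(j)] = 1/2.
By linearity: E[X] = 44850 · (1/2) = C(300, 2) · (1/2) = 44850/2 = 22425 ≈ 22425.0000.

E[X] = 22425 = 22425.0000.


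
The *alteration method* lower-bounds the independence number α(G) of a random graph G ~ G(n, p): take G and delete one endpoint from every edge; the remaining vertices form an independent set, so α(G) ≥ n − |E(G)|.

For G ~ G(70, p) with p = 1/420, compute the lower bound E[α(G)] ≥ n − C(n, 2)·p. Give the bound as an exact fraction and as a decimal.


E[|E(G)|] = C(70, 2)·p = 2415 · (1/420) = 23/4.
E[α(G)] ≥ n − E[|E(G)|] = 70 − 23/4 = 257/4.
Numerically: ≈ 64.250000.
(This is only a lower bound; the true E[α(G)] may be larger.)

E[α(G)] ≥ 257/4 ≈ 64.250000.


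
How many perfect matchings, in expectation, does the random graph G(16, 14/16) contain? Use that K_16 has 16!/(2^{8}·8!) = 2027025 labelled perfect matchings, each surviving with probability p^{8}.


K_16 has 16!/(2^{8}·8!) = 2027025 labelled perfect matchings.
For each such perfect matching H, let X_H = 1 if all 8 edges of H are present in G. Then P[X_H = 1] = p^{8} = (7/8)^{8} = 5764801/16777216.
By linearity of expectation: E[X] = Σ_H E[X_H] = 2027025 · p^{8} = 2027025 · 5764801/16777216 = 11685395747025/16777216.
Numerically: E[X] ≈ 6.965e+05.

E[X] = 2027025 · (7/8)^{8} = 11685395747025/16777216 ≈ 6.965e+05.


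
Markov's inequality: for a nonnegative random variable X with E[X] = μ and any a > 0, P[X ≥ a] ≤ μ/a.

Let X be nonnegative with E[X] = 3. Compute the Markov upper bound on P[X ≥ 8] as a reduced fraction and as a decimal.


μ = E[X] = 3, a = 8.
Markov: P[X ≥ 8] ≤ μ/a = (3)/8 = 3/8.
Numerically: ≈ 0.375.
(Since a = 8 > μ = 3.000, the bound 3/8 is < 1 and informative.)

P[X ≥ 8] ≤ 3/8 ≈ 0.375.


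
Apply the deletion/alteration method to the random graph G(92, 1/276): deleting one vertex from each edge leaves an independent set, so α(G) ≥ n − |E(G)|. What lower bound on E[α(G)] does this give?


E[|E(G)|] = C(92, 2)·p = 4186 · (1/276) = 91/6.
E[α(G)] ≥ n − E[|E(G)|] = 92 − 91/6 = 461/6.
Numerically: ≈ 76.8333.
(This is only a lower bound; the true E[α(G)] may be larger.)

E[α(G)] ≥ 461/6 ≈ 76.8333.


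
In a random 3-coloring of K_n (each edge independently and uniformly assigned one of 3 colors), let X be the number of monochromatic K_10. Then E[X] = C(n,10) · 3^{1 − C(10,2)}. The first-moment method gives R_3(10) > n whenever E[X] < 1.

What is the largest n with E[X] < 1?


We need C(n, 10) · 3^{1 − 45} < 1, i.e. C(n, 10) < 3^{45 − 1} = 984770902183611232881.
Check values of n near the boundary:
  n = 570: C(570, 10) = 921524823451961408691; 921524823451961408691 < 984770902183611232881? YES
  n = 571: C(571, 10) = 937951290893172842001; 937951290893172842001 < 984770902183611232881? YES
  n = 572: C(572, 10) = 954640815642161682606; 954640815642161682606 < 984770902183611232881? YES
  n = 573: C(573, 10) = 971597135635805762226; 971597135635805762226 < 984770902183611232881? YES
  n = 574: C(574, 10) = 988824035203816502691; 988824035203816502691 < 984770902183611232881? NO
  n = 575: C(575, 10) = 1006325345561406175305; 1006325345561406175305 < 984770902183611232881? NO
  n = 576: C(576, 10) = 1024104945306307344480; 1024104945306307344480 < 984770902183611232881? NO
The largest n with C(n, 10) < 984770902183611232881 is n = 573 (where E[X] = 35985079097622435638/36472996377170786403 ≈ 0.98662). Hence R_3(10) > 573, i.e. R_3(10) ≥ 574.

Largest n = 573; hence R_3(10) > 573.


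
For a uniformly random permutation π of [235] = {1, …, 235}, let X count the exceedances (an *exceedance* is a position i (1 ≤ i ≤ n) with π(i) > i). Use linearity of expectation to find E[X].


Write X = Σ_{i=1}^{235} X_i, where X_i = 1_{π(i) > i}.
For each fixed i, π(i) is uniform over {1, …, 235} (marginal of a uniform permutation), so P[π(i) > i] = (n − i)/n. Summing: Σ_{i=1}^{235} (n − i)/n = (0 + 1 + … + 234)/235 = 235(235 − 1)/(2·235) = (235 − 1)/2.
Hence E[X] = Σ_{i=1}^{235} (235 − i)/235 = 117 ≈ 117.000000.

E[X] = 117 = 117.000000.


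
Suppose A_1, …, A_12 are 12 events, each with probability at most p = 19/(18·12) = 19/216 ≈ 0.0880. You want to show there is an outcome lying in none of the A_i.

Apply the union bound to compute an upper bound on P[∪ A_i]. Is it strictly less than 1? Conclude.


Union bound: P[∪_{i=1}^{12} A_i] ≤ Σ_i P[A_i] ≤ 12·p = 12·(19/216) = 19/18.
Numerically: 19/18 ≈ 1.0556.
Is 19/18 < 1? NO.
Since the bound 19/18 is ≥ 1, the union bound is uninformative here; it does NOT by itself certify existence.

12·p = 19/18 ≈ 1.0556; existence NOT certified by the union bound.


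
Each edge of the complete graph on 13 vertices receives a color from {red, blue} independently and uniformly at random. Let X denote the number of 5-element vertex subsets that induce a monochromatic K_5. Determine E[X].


Let X = Σ_S X_S over the C(13, 5) = 1287 subsets S of size 5, where X_S = 1 if the K_5 on S is monochromatic.
For a fixed S, the K_5 on S has C(5, 2) = 10 edges. P[all 10 edges red] = (1/2)^10, and likewise for blue, so P[monochromatic] = 2·(1/2)^10 = 2^{1 − 10} = 1/512.
By linearity of expectation: E[X] = C(13, 5) · 2^{1 − 10} = 1287 · 1/512 = 1287/512.
Numerically: E[X] ≈ 2.514.

E[X] = C(13,5)·2^(1−C(5,2)) = 1287/512 ≈ 2.514.


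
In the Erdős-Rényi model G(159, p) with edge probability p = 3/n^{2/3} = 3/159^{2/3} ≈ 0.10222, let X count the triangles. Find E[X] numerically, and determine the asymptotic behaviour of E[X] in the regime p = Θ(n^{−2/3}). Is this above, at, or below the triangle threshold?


Number of potential triangles: C(159, 3) = 657359.
Each occurs with probability p³ ≈ (0.10222)³ ≈ 1.0679957e-03.
By linearity: E[X] = C(159, 3)·p³ ≈ 657359 · 1.0679957e-03 ≈ 702.05660.
Since α = 2/3 < 1, p = c/n^{2/3} ≫ 1/n is above the triangle threshold p ~ 1/n. Asymptotically E[X] ~ (c³/6)·n^{3(1−α)} = (3³/6)·n^{1} → ∞; triangles are abundant w.h.p.

E[X] ≈ 702.05660; in regime p = Θ(1/n^{2/3}) E[X] diverges (above the triangle threshold p ~ 1/n).


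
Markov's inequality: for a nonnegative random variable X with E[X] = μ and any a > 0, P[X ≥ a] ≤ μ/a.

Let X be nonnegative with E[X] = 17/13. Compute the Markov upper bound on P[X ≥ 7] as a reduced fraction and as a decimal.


μ = E[X] = 17/13, a = 7.
Markov: P[X ≥ 7] ≤ μ/a = (17/13)/7 = 17/91.
Numerically: ≈ 0.187.
(Since a = 7 > μ = 1.308, the bound 17/91 is < 1 and informative.)

P[X ≥ 7] ≤ 17/91 ≈ 0.187.


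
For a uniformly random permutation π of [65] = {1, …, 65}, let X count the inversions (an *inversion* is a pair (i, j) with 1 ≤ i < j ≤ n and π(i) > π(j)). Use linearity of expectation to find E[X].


Write X = Σ X_I over the C(65, 2) = 2080 pairs i < j, with X_I the indicator of one inversion.
There are 2080 indicators.
For each fixed pair i < j, the values π(i) and π(j) are two distinct elements of {1, …, 65} in uniformly random order; by symmetry P[π(i) > π(j)] = 1/2.
By linearity: E[X] = 2080 · (1/2) = C(65, 2) · (1/2) = 2080/2 = 1040 ≈ 1040.000.

E[X] = 1040 = 1040.000.


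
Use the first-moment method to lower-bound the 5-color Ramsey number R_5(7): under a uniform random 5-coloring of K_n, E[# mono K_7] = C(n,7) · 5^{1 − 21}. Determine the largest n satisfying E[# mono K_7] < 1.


We need C(n, 7) · 5^{1 − 21} < 1, i.e. C(n, 7) < 5^{21 − 1} = 95367431640625.
Check values of n near the boundary:
  n = 333: C(333, 7) = 84549532139028; 84549532139028 < 95367431640625? YES
  n = 334: C(334, 7) = 86359460961576; 86359460961576 < 95367431640625? YES
  n = 335: C(335, 7) = 88202498238195; 88202498238195 < 95367431640625? YES
  n = 336: C(336, 7) = 90079147136880; 90079147136880 < 95367431640625? YES
  n = 337: C(337, 7) = 91989916924632; 91989916924632 < 95367431640625? YES
  n = 338: C(338, 7) = 93935323022736; 93935323022736 < 95367431640625? YES
  n = 339: C(339, 7) = 95915887062372; 95915887062372 < 95367431640625? NO
  n = 340: C(340, 7) = 97932136940560; 97932136940560 < 95367431640625? NO
  n = 341: C(341, 7) = 99984606876440; 99984606876440 < 95367431640625? NO
The largest n with C(n, 7) < 95367431640625 is n = 338 (where E[X] = 93935323022736/95367431640625 ≈ 0.9850). Hence R_5(7) > 338, i.e. R_5(7) ≥ 339.

Largest n = 338; hence R_5(7) > 338.


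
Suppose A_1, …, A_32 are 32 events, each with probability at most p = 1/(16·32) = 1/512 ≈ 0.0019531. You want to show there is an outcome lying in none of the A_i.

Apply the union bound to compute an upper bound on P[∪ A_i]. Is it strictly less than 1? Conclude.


Union bound: P[∪_{i=1}^{32} A_i] ≤ Σ_i P[A_i] ≤ 32·p = 32·(1/512) = 1/16.
Numerically: 1/16 ≈ 0.0625000.
Is 1/16 < 1? YES.
Since P[∪ A_i] ≤ 1/16 < 1, the complement has P[∩ A_i^c] ≥ 1 − 1/16 = 15/16 > 0, so some outcome avoids every A_i.

32·p = 1/16 ≈ 0.0625000; existence CERTIFIED by the union bound.


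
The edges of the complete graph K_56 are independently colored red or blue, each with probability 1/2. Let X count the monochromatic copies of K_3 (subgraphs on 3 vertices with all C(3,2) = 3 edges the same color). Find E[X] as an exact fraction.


Let X = Σ_S X_S over the C(56, 3) = 27720 subsets S of size 3, where X_S = 1 if the K_3 on S is monochromatic.
For a fixed S, the K_3 on S has C(3, 2) = 3 edges. P[all 3 edges red] = (1/2)^3, and likewise for blue, so P[monochromatic] = 2·(1/2)^3 = 2^{1 − 3} = 1/4.
By linearity of expectation: E[X] = C(56, 3) · 2^{1 − 3} = 27720 · 1/4 = 6930.
Numerically: E[X] ≈ 6930.000000.

E[X] = C(56,3)·2^(1−C(3,2)) = 6930 ≈ 6930.000000.


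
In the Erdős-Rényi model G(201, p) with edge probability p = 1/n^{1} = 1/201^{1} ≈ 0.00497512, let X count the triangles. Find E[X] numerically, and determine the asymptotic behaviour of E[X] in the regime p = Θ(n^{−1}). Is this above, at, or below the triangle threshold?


Number of potential triangles: C(201, 3) = 1333300.
Each occurs with probability p³ ≈ (0.00497512)³ ≈ 1.23143595e-07.
By linearity: E[X] = C(201, 3)·p³ ≈ 1333300 · 1.23143595e-07 ≈ 0.164187.
Here α = 1, so p = 1/n is exactly at the triangle threshold p ~ 1/n. Asymptotically E[X] → c³/6 = 1³/6 = 1/6 ≈ 0.166667, a bounded constant. In this regime the triangle count is asymptotically Poisson(c³/6).

E[X] ≈ 0.164187; in regime p = Θ(1/n^{1}) E[X] stays bounded (at the triangle threshold p ~ 1/n).


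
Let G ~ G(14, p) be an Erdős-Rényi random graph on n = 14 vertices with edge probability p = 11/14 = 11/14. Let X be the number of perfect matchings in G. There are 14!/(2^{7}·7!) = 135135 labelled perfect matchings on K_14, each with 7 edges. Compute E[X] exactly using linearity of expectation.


K_14 has 14!/(2^{7}·7!) = 135135 labelled perfect matchings.
For each such perfect matching H, let X_H = 1 if all 7 edges of H are present in G. Then P[X_H = 1] = p^{7} = (11/14)^{7} = 19487171/105413504.
By linearity of expectation: E[X] = Σ_H E[X_H] = 135135 · p^{7} = 135135 · 19487171/105413504 = 376199836155/15059072.
Numerically: E[X] ≈ 24982.

E[X] = 135135 · (11/14)^{7} = 376199836155/15059072 ≈ 24982.


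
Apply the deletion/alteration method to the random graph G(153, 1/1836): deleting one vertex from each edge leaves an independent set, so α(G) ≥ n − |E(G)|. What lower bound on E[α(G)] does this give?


E[|E(G)|] = C(153, 2)·p = 11628 · (1/1836) = 19/3.
E[α(G)] ≥ n − E[|E(G)|] = 153 − 19/3 = 440/3.
Numerically: ≈ 146.667.
(This is only a lower bound; the true E[α(G)] may be larger.)

E[α(G)] ≥ 440/3 ≈ 146.667.


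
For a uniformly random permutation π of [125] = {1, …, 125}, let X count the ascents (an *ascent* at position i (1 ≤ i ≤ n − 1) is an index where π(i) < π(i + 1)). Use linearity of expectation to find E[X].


Write X = Σ X_I over i = 1, …, 124, with X_I the indicator of one ascent.
There are 124 indicators.
For each fixed i, the pair (π(i), π(i+1)) is a uniformly random ordered pair of distinct values from {1, …, 125}; by symmetry P[π(i) < π(i+1)] = 1/2.
By linearity: E[X] = 124 · (1/2) = (125 − 1) · (1/2) = 62 ≈ 62.000000.

E[X] = 62 = 62.000000.


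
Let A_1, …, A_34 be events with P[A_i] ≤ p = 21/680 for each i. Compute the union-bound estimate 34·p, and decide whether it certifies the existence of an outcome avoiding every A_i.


Union bound: P[∪_{i=1}^{34} A_i] ≤ Σ_i P[A_i] ≤ 34·p = 34·(21/680) = 21/20.
Numerically: 21/20 ≈ 1.050000.
Is 21/20 < 1? NO.
Since the bound 21/20 is ≥ 1, the union bound is uninformative here; it does NOT by itself certify existence.

34·p = 21/20 ≈ 1.050000; existence NOT certified by the union bound.


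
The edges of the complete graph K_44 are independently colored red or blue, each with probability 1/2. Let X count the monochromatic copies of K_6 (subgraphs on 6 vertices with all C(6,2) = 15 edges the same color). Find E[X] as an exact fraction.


Let X = Σ_S X_S over the C(44, 6) = 7059052 subsets S of size 6, where X_S = 1 if the K_6 on S is monochromatic.
For a fixed S, the K_6 on S has C(6, 2) = 15 edges. P[all 15 edges red] = (1/2)^15, and likewise for blue, so P[monochromatic] = 2·(1/2)^15 = 2^{1 − 15} = 1/16384.
Summing: E[X] = C(44, 6) · 2^{1 − 15} = 7059052 · 1/16384 = 1764763/4096.
Numerically: E[X] ≈ 430.850.

E[X] = C(44,6)·2^(1−C(6,2)) = 1764763/4096 ≈ 430.850.


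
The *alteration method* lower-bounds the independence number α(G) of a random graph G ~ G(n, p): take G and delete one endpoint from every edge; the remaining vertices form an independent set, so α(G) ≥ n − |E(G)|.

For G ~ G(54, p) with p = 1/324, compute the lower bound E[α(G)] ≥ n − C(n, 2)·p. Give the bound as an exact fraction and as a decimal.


E[|E(G)|] = C(54, 2)·p = 1431 · (1/324) = 53/12.
E[α(G)] ≥ n − E[|E(G)|] = 54 − 53/12 = 595/12.
Numerically: ≈ 49.583333.
(This is only a lower bound; the true E[α(G)] may be larger.)

E[α(G)] ≥ 595/12 ≈ 49.583333.


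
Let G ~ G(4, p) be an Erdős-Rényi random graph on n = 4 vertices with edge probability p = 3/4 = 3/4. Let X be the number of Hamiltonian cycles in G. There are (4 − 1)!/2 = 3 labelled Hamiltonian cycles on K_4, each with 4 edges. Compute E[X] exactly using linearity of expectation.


K_4 has (4 − 1)!/2 = 3 labelled Hamiltonian cycles.
For each such Hamiltonian cycle H, let X_H = 1 if all 4 edges of H are present in G. Then P[X_H = 1] = p^{4} = (3/4)^{4} = 81/256.
Summing the indicators: E[X] = Σ_H E[X_H] = 3 · p^{4} = 3 · 81/256 = 243/256.
Numerically: E[X] ≈ 0.949.

E[X] = 3 · (3/4)^{4} = 243/256 ≈ 0.949.


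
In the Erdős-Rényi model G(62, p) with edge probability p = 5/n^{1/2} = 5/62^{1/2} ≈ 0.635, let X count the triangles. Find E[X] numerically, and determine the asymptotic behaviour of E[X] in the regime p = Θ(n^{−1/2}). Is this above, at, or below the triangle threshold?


Number of potential triangles: C(62, 3) = 37820.
Each occurs with probability p³ ≈ (0.635)³ ≈ 2.5604864e-01.
By linearity: E[X] = C(62, 3)·p³ ≈ 37820 · 2.5604864e-01 ≈ 9683.75968.
Since α = 1/2 < 1, p = c/n^{1/2} ≫ 1/n is above the triangle threshold p ~ 1/n. Asymptotically E[X] ~ (c³/6)·n^{3(1−α)} = (5³/6)·n^{1.5} → ∞; triangles are abundant w.h.p.

E[X] ≈ 9683.75968; in regime p = Θ(1/n^{1/2}) E[X] diverges (above the triangle threshold p ~ 1/n).


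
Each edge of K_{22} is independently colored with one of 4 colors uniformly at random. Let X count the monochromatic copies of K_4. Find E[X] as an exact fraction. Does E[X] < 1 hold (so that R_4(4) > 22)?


E[X] = C(22, 4) · 4^{1 − 6} = 7315 · 4^{−5} = 7315/1024.
As a reduced fraction: E[X] = 7315/1024 ≈ 7.144.
Is E[X] < 1? NO.
Since E[X] ≥ 1, the first-moment bound is inconclusive at n = 22; it does NOT by itself certify R_4(4) > 22.

E[X] = 7315/1024 ≈ 7.144; E[X] ≥ 1; first-moment method inconclusive here.


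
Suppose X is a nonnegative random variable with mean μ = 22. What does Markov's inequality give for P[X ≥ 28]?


μ = E[X] = 22, a = 28.
Markov: P[X ≥ 28] ≤ μ/a = (22)/28 = 11/14.
Numerically: ≈ 0.785714.
(Since a = 28 > μ = 22.000000, the bound 11/14 is < 1 and informative.)

P[X ≥ 28] ≤ 11/14 ≈ 0.785714.


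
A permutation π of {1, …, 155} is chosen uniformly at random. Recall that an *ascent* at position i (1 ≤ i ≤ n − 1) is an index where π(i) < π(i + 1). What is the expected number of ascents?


Write X = Σ X_I over i = 1, …, 154, with X_I the indicator of one ascent.
There are 154 indicators.
For each fixed i, the pair (π(i), π(i+1)) is a uniformly random ordered pair of distinct values from {1, …, 155}; by symmetry P[π(i) < π(i+1)] = 1/2.
By linearity: E[X] = 154 · (1/2) = (155 − 1) · (1/2) = 77 ≈ 77.00000.

E[X] = 77 = 77.00000.


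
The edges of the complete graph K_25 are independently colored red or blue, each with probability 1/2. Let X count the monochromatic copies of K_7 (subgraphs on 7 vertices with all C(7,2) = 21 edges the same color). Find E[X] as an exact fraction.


Let X = Σ_S X_S over the C(25, 7) = 480700 subsets S of size 7, where X_S = 1 if the K_7 on S is monochromatic.
For a fixed S, the K_7 on S has C(7, 2) = 21 edges. P[all 21 edges red] = (1/2)^21, and likewise for blue, so P[monochromatic] = 2·(1/2)^21 = 2^{1 − 21} = 1/1048576.
Summing: E[X] = C(25, 7) · 2^{1 − 21} = 480700 · 1/1048576 = 120175/262144.
Numerically: E[X] ≈ 0.458431.

E[X] = C(25,7)·2^(1−C(7,2)) = 120175/262144 ≈ 0.458431.


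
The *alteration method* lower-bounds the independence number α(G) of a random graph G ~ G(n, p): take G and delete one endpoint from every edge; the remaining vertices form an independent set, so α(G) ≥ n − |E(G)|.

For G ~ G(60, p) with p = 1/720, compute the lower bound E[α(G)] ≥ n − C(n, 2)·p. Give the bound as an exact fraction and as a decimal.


E[|E(G)|] = C(60, 2)·p = 1770 · (1/720) = 59/24.
E[α(G)] ≥ n − E[|E(G)|] = 60 − 59/24 = 1381/24.
Numerically: ≈ 57.5417.
(This is only a lower bound; the true E[α(G)] may be larger.)

E[α(G)] ≥ 1381/24 ≈ 57.5417.


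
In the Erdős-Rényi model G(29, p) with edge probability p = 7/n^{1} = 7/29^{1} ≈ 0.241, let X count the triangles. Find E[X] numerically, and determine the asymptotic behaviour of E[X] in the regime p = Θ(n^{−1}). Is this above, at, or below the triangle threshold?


Number of potential triangles: C(29, 3) = 3654.
Each occurs with probability p³ ≈ (0.241)³ ≈ 1.40637e-02.
By linearity: E[X] = C(29, 3)·p³ ≈ 3654 · 1.40637e-02 ≈ 51.389.
Here α = 1, so p = 7/n is exactly at the triangle threshold p ~ 1/n. Asymptotically E[X] → c³/6 = 7³/6 = 343/6 ≈ 57.167, a bounded constant. In this regime the triangle count is asymptotically Poisson(c³/6).

E[X] ≈ 51.389; in regime p = Θ(1/n^{1}) E[X] stays bounded (at the triangle threshold p ~ 1/n).


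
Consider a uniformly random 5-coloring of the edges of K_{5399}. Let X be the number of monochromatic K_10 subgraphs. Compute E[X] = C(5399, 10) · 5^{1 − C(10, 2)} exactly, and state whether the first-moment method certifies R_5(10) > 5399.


E[X] = C(5399, 10) · 5^{1 − 45} = 5751065658334180080797359164706 · 5^{−44} = 5751065658334180080797359164706/5684341886080801486968994140625.
As a reduced fraction: E[X] = 5751065658334180080797359164706/5684341886080801486968994140625 ≈ 1.012.
Is E[X] < 1? NO.
Since E[X] ≥ 1, the first-moment bound is inconclusive at n = 5399; it does NOT by itself certify R_5(10) > 5399.

E[X] = 5751065658334180080797359164706/5684341886080801486968994140625 ≈ 1.012; E[X] ≥ 1; first-moment method inconclusive here.


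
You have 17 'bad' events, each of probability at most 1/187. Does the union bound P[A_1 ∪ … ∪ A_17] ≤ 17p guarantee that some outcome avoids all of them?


Union bound: P[∪_{i=1}^{17} A_i] ≤ Σ_i P[A_i] ≤ 17·p = 17·(1/187) = 1/11.
Numerically: 1/11 ≈ 0.090909.
Is 1/11 < 1? YES.
Since P[∪ A_i] ≤ 1/11 < 1, the complement has P[∩ A_i^c] ≥ 1 − 1/11 = 10/11 > 0, so some outcome avoids every A_i.

17·p = 1/11 ≈ 0.090909; existence CERTIFIED by the union bound.


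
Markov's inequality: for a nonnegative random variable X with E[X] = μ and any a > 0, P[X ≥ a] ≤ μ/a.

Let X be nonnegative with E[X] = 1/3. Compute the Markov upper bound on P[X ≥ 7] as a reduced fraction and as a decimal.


μ = E[X] = 1/3, a = 7.
Markov: P[X ≥ 7] ≤ μ/a = (1/3)/7 = 1/21.
Numerically: ≈ 0.047619.
(Since a = 7 > μ = 0.333333, the bound 1/21 is < 1 and informative.)

P[X ≥ 7] ≤ 1/21 ≈ 0.047619.


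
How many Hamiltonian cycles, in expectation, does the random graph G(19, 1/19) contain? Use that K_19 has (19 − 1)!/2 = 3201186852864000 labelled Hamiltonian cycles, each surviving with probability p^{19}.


K_19 has (19 − 1)!/2 = 3201186852864000 labelled Hamiltonian cycles.
For each such Hamiltonian cycle H, let X_H = 1 if all 19 edges of H are present in G. Then P[X_H = 1] = p^{19} = (1/19)^{19} = 1/1978419655660313589123979.
By linearity: E[X] = Σ_H E[X_H] = 3201186852864000 · p^{19} = 3201186852864000 · 1/1978419655660313589123979 = 3201186852864000/1978419655660313589123979.
Numerically: E[X] ≈ 1.618e-09.

E[X] = 3201186852864000 · (1/19)^{19} = 3201186852864000/1978419655660313589123979 ≈ 1.618e-09.


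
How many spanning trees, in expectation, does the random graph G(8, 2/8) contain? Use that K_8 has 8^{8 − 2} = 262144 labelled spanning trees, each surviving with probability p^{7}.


K_8 has 8^{8 − 2} = 262144 labelled spanning trees.
For each such spanning tree H, let X_H = 1 if all 7 edges of H are present in G. Then P[X_H = 1] = p^{7} = (1/4)^{7} = 1/16384.
By linearity of expectation: E[X] = Σ_H E[X_H] = 262144 · p^{7} = 262144 · 1/16384 = 16.
Numerically: E[X] ≈ 16.

E[X] = 262144 · (1/4)^{7} = 16 ≈ 16.


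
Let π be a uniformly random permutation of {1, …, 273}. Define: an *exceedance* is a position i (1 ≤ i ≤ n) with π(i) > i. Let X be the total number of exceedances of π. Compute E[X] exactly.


Write X = Σ_{i=1}^{273} X_i, where X_i = 1_{π(i) > i}.
For each fixed i, π(i) is uniform over {1, …, 273} (marginal of a uniform permutation), so P[π(i) > i] = (n − i)/n. Summing: Σ_{i=1}^{273} (n − i)/n = (0 + 1 + … + 272)/273 = 273(273 − 1)/(2·273) = (273 − 1)/2.
Hence E[X] = Σ_{i=1}^{273} (273 − i)/273 = 136 ≈ 136.000.

E[X] = 136 = 136.000.


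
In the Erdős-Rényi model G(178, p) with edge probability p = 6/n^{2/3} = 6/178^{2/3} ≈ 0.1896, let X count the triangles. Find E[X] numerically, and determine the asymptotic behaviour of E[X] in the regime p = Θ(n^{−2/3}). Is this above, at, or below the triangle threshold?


Number of potential triangles: C(178, 3) = 924176.
Each occurs with probability p³ ≈ (0.1896)³ ≈ 6.817321e-03.
By linearity: E[X] = C(178, 3)·p³ ≈ 924176 · 6.817321e-03 ≈ 6300.4045.
Since α = 2/3 < 1, p = c/n^{2/3} ≫ 1/n is above the triangle threshold p ~ 1/n. Asymptotically E[X] ~ (c³/6)·n^{3(1−α)} = (6³/6)·n^{1} → ∞; triangles are abundant w.h.p.

E[X] ≈ 6300.4045; in regime p = Θ(1/n^{2/3}) E[X] diverges (above the triangle threshold p ~ 1/n).


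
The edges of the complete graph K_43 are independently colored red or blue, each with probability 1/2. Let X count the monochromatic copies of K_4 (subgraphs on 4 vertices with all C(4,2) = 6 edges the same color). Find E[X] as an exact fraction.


Let X = Σ_S X_S over the C(43, 4) = 123410 subsets S of size 4, where X_S = 1 if the K_4 on S is monochromatic.
For a fixed S, the K_4 on S has C(4, 2) = 6 edges. P[all 6 edges red] = (1/2)^6, and likewise for blue, so P[monochromatic] = 2·(1/2)^6 = 2^{1 − 6} = 1/32.
By linearity: E[X] = C(43, 4) · 2^{1 − 6} = 123410 · 1/32 = 61705/16.
Numerically: E[X] ≈ 3856.56250.

E[X] = C(43,4)·2^(1−C(4,2)) = 61705/16 ≈ 3856.56250.


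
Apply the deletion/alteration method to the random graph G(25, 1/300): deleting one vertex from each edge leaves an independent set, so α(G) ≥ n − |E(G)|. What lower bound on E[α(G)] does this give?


E[|E(G)|] = C(25, 2)·p = 300 · (1/300) = 1.
E[α(G)] ≥ n − E[|E(G)|] = 25 − 1 = 24.
Numerically: ≈ 24.0000.
(This is only a lower bound; the true E[α(G)] may be larger.)

E[α(G)] ≥ 24 ≈ 24.0000.


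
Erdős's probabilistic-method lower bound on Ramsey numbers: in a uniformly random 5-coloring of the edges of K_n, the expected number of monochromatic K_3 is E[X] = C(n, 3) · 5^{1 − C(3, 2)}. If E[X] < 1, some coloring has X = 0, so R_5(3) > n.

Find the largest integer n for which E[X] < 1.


We need C(n, 3) · 5^{1 − 3} < 1, i.e. C(n, 3) < 5^{3 − 1} = 25.
Check values of n near the boundary:
  n = 3: C(3, 3) = 1; 1 < 25? YES
  n = 4: C(4, 3) = 4; 4 < 25? YES
  n = 5: C(5, 3) = 10; 10 < 25? YES
  n = 6: C(6, 3) = 20; 20 < 25? YES
  n = 7: C(7, 3) = 35; 35 < 25? NO
  n = 8: C(8, 3) = 56; 56 < 25? NO
  n = 9: C(9, 3) = 84; 84 < 25? NO
The largest n with C(n, 3) < 25 is n = 6 (where E[X] = 4/5 ≈ 0.800). Hence R_5(3) > 6, i.e. R_5(3) ≥ 7.

Largest n = 6; hence R_5(3) > 6.


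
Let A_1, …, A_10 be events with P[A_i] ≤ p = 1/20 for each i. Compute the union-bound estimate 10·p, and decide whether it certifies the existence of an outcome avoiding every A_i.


Union bound: P[∪_{i=1}^{10} A_i] ≤ Σ_i P[A_i] ≤ 10·p = 10·(1/20) = 1/2.
Numerically: 1/2 ≈ 0.500000.
Is 1/2 < 1? YES.
Since P[∪ A_i] ≤ 1/2 < 1, the complement has P[∩ A_i^c] ≥ 1 − 1/2 = 1/2 > 0, so some outcome avoids every A_i.

10·p = 1/2 ≈ 0.500000; existence CERTIFIED by the union bound.


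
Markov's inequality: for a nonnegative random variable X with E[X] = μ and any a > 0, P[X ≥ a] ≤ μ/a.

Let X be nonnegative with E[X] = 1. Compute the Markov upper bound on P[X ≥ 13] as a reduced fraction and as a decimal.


μ = E[X] = 1, a = 13.
Markov: P[X ≥ 13] ≤ μ/a = (1)/13 = 1/13.
Numerically: ≈ 0.077.
(Since a = 13 > μ = 1.000, the bound 1/13 is < 1 and informative.)

P[X ≥ 13] ≤ 1/13 ≈ 0.077.


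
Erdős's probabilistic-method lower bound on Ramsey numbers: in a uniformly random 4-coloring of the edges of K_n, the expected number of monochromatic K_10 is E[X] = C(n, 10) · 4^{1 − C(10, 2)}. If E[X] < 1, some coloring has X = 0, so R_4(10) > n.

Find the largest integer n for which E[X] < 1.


We need C(n, 10) · 4^{1 − 45} < 1, i.e. C(n, 10) < 4^{45 − 1} = 309485009821345068724781056.
Check values of n near the boundary:
  n = 2022: C(2022, 10) = 307870445231474093395937796; 307870445231474093395937796 < 309485009821345068724781056? YES
  n = 2023: C(2023, 10) = 309399856285778485315440716; 309399856285778485315440716 < 309485009821345068724781056? YES
  n = 2024: C(2024, 10) = 310936101848269937576192656; 310936101848269937576192656 < 309485009821345068724781056? NO
The largest n with C(n, 10) < 309485009821345068724781056 is n = 2023 (where E[X] = 77349964071444621328860179/77371252455336267181195264 ≈ 0.999725). Hence R_4(10) > 2023, i.e. R_4(10) ≥ 2024.

Largest n = 2023; hence R_4(10) > 2023.


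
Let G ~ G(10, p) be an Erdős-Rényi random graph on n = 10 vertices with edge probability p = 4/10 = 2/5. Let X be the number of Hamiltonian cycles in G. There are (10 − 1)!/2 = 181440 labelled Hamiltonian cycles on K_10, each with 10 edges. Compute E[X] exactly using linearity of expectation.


K_10 has (10 − 1)!/2 = 181440 labelled Hamiltonian cycles.
For each such Hamiltonian cycle H, let X_H = 1 if all 10 edges of H are present in G. Then P[X_H = 1] = p^{10} = (2/5)^{10} = 1024/9765625.
By linearity of expectation: E[X] = Σ_H E[X_H] = 181440 · p^{10} = 181440 · 1024/9765625 = 37158912/1953125.
Numerically: E[X] ≈ 19.03.

E[X] = 181440 · (2/5)^{10} = 37158912/1953125 ≈ 19.03.


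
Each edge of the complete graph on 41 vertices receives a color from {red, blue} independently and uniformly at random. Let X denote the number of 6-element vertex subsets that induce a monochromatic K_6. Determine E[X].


Let X = Σ_S X_S over the C(41, 6) = 4496388 subsets S of size 6, where X_S = 1 if the K_6 on S is monochromatic.
For a fixed S, the K_6 on S has C(6, 2) = 15 edges. P[all 15 edges red] = (1/2)^15, and likewise for blue, so P[monochromatic] = 2·(1/2)^15 = 2^{1 − 15} = 1/16384.
Summing: E[X] = C(41, 6) · 2^{1 − 15} = 4496388 · 1/16384 = 1124097/4096.
Numerically: E[X] ≈ 274.43774.

E[X] = C(41,6)·2^(1−C(6,2)) = 1124097/4096 ≈ 274.43774.


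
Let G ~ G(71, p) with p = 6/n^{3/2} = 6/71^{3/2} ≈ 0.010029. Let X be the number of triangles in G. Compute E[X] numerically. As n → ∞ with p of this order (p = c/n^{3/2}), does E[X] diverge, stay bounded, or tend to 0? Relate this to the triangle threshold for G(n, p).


Number of potential triangles: C(71, 3) = 57155.
Each occurs with probability p³ ≈ (0.010029)³ ≈ 1.0087677e-06.
By linearity: E[X] = C(71, 3)·p³ ≈ 57155 · 1.0087677e-06 ≈ 0.05766.
Since α = 3/2 > 1, p = c/n^{3/2} = o(1/n) is below the triangle threshold p ~ 1/n. Asymptotically E[X] ~ (c³/6)·n^{3(1−α)} = (6³/6)·n^{-1.5} → 0, so by Markov's inequality G has no triangles w.h.p.

E[X] ≈ 0.05766; in regime p = Θ(1/n^{3/2}) E[X] tends to 0 (below the triangle threshold p ~ 1/n).


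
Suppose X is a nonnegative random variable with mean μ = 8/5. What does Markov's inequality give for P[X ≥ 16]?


μ = E[X] = 8/5, a = 16.
Markov: P[X ≥ 16] ≤ μ/a = (8/5)/16 = 1/10.
Numerically: ≈ 0.1000.
(Since a = 16 > μ = 1.6000, the bound 1/10 is < 1 and informative.)

P[X ≥ 16] ≤ 1/10 ≈ 0.1000.


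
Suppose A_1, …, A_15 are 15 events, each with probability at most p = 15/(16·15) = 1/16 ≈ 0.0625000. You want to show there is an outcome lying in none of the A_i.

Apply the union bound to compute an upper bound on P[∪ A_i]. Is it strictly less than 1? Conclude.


Union bound: P[∪_{i=1}^{15} A_i] ≤ Σ_i P[A_i] ≤ 15·p = 15·(1/16) = 15/16.
Numerically: 15/16 ≈ 0.9375000.
Is 15/16 < 1? YES.
Since P[∪ A_i] ≤ 15/16 < 1, the complement has P[∩ A_i^c] ≥ 1 − 15/16 = 1/16 > 0, so some outcome avoids every A_i.

15·p = 15/16 ≈ 0.9375000; existence CERTIFIED by the union bound.


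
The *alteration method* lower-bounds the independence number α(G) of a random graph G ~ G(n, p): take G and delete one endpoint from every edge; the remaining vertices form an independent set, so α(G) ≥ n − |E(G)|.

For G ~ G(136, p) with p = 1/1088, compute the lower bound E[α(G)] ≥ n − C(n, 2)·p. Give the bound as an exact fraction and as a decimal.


E[|E(G)|] = C(136, 2)·p = 9180 · (1/1088) = 135/16.
E[α(G)] ≥ n − E[|E(G)|] = 136 − 135/16 = 2041/16.
Numerically: ≈ 127.56250.
(This is only a lower bound; the true E[α(G)] may be larger.)

E[α(G)] ≥ 2041/16 ≈ 127.56250.


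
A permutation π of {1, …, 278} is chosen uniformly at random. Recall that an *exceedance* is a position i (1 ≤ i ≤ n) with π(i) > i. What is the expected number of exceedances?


Write X = Σ_{i=1}^{278} X_i, where X_i = 1_{π(i) > i}.
For each fixed i, π(i) is uniform over {1, …, 278} (marginal of a uniform permutation), so P[π(i) > i] = (n − i)/n. Summing: Σ_{i=1}^{278} (n − i)/n = (0 + 1 + … + 277)/278 = 278(278 − 1)/(2·278) = (278 − 1)/2.
Hence E[X] = Σ_{i=1}^{278} (278 − i)/278 = 277/2 ≈ 138.50000.

E[X] = 277/2 = 138.50000.


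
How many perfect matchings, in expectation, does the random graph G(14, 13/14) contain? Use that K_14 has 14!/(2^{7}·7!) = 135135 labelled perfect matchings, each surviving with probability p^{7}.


K_14 has 14!/(2^{7}·7!) = 135135 labelled perfect matchings.
For each such perfect matching H, let X_H = 1 if all 7 edges of H are present in G. Then P[X_H = 1] = p^{7} = (13/14)^{7} = 62748517/105413504.
By linearity of expectation: E[X] = Σ_H E[X_H] = 135135 · p^{7} = 135135 · 62748517/105413504 = 1211360120685/15059072.
Numerically: E[X] ≈ 8.044e+04.

E[X] = 135135 · (13/14)^{7} = 1211360120685/15059072 ≈ 8.044e+04.


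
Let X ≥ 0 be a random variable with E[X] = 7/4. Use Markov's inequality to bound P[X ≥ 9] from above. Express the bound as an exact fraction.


μ = E[X] = 7/4, a = 9.
Markov: P[X ≥ 9] ≤ μ/a = (7/4)/9 = 7/36.
Numerically: ≈ 0.194.
(Since a = 9 > μ = 1.750, the bound 7/36 is < 1 and informative.)

P[X ≥ 9] ≤ 7/36 ≈ 0.194.


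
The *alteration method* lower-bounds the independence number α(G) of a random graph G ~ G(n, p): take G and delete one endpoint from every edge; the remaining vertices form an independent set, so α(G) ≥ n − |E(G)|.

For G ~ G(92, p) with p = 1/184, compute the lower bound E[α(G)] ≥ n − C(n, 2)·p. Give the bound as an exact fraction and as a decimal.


E[|E(G)|] = C(92, 2)·p = 4186 · (1/184) = 91/4.
E[α(G)] ≥ n − E[|E(G)|] = 92 − 91/4 = 277/4.
Numerically: ≈ 69.25000.
(This is only a lower bound; the true E[α(G)] may be larger.)

E[α(G)] ≥ 277/4 ≈ 69.25000.


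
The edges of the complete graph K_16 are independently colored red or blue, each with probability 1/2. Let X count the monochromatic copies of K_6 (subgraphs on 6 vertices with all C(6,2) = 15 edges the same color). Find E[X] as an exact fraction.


Let X = Σ_S X_S over the C(16, 6) = 8008 subsets S of size 6, where X_S = 1 if the K_6 on S is monochromatic.
For a fixed S, the K_6 on S has C(6, 2) = 15 edges. P[all 15 edges red] = (1/2)^15, and likewise for blue, so P[monochromatic] = 2·(1/2)^15 = 2^{1 − 15} = 1/16384.
By linearity: E[X] = C(16, 6) · 2^{1 − 15} = 8008 · 1/16384 = 1001/2048.
Numerically: E[X] ≈ 0.4888.

E[X] = C(16,6)·2^(1−C(6,2)) = 1001/2048 ≈ 0.4888.


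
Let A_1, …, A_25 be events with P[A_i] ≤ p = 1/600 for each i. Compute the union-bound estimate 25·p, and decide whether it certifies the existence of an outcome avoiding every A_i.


Union bound: P[∪_{i=1}^{25} A_i] ≤ Σ_i P[A_i] ≤ 25·p = 25·(1/600) = 1/24.
Numerically: 1/24 ≈ 0.041667.
Is 1/24 < 1? YES.
Since P[∪ A_i] ≤ 1/24 < 1, the complement has P[∩ A_i^c] ≥ 1 − 1/24 = 23/24 > 0, so some outcome avoids every A_i.

25·p = 1/24 ≈ 0.041667; existence CERTIFIED by the union bound.


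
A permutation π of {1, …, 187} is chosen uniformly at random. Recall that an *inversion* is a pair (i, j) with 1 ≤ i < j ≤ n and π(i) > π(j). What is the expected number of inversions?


Write X = Σ X_I over the C(187, 2) = 17391 pairs i < j, with X_I the indicator of one inversion.
There are 17391 indicators.
For each fixed pair i < j, the values π(i) and π(j) are two distinct elements of {1, …, 187} in uniformly random order; by symmetry P[π(i) > π(j)] = 1/2.
By linearity: E[X] = 17391 · (1/2) = C(187, 2) · (1/2) = 17391/2 = 17391/2 ≈ 8695.5000.

E[X] = 17391/2 = 8695.5000.


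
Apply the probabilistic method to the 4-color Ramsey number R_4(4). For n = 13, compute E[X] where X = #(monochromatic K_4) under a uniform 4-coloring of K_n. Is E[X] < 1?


E[X] = C(13, 4) · 4^{1 − 6} = 715 · 4^{−5} = 715/1024.
As a reduced fraction: E[X] = 715/1024 ≈ 0.69824.
Is E[X] < 1? YES.
Since E[X] < 1, there exists a 4-coloring of K_{13} with no monochromatic K_4; hence R_4(4) > 13.

E[X] = 715/1024 ≈ 0.69824; E[X] < 1, so R_4(4) > 13.


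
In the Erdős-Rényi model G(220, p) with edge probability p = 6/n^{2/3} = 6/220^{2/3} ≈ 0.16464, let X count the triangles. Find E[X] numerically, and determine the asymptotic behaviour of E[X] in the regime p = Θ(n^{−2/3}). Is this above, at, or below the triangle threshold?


Number of potential triangles: C(220, 3) = 1750540.
Each occurs with probability p³ ≈ (0.16464)³ ≈ 4.4628099e-03.
By linearity: E[X] = C(220, 3)·p³ ≈ 1750540 · 4.4628099e-03 ≈ 7812.32727.
Since α = 2/3 < 1, p = c/n^{2/3} ≫ 1/n is above the triangle threshold p ~ 1/n. Asymptotically E[X] ~ (c³/6)·n^{3(1−α)} = (6³/6)·n^{1} → ∞; triangles are abundant w.h.p.

E[X] ≈ 7812.32727; in regime p = Θ(1/n^{2/3}) E[X] diverges (above the triangle threshold p ~ 1/n).
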